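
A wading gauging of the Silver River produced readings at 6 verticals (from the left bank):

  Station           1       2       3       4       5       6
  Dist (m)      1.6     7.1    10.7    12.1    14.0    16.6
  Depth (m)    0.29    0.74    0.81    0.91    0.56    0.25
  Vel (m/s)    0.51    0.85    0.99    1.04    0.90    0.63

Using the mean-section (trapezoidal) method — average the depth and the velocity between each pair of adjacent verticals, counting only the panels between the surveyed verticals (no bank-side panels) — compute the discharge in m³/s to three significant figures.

7.88 m³/s

Panel 1-2: Δb = 5.5 m, d̄ = (0.29+0.74)/2 = 0.515, v̄ = (0.51+0.85)/2 = 0.68 → q = 5.5×0.515×0.68 = 1.926 m³/s
Panel 2-3: Δb = 3.6 m, d̄ = (0.74+0.81)/2 = 0.775, v̄ = (0.85+0.99)/2 = 0.92 → q = 3.6×0.775×0.92 = 2.567 m³/s
Panel 3-4: Δb = 1.4 m, d̄ = (0.81+0.91)/2 = 0.86, v̄ = (0.99+1.04)/2 = 1.015 → q = 1.4×0.86×1.015 = 1.222 m³/s
Panel 4-5: Δb = 1.9 m, d̄ = (0.91+0.56)/2 = 0.735, v̄ = (1.04+0.90)/2 = 0.97 → q = 1.9×0.735×0.97 = 1.355 m³/s
Panel 5-6: Δb = 2.6 m, d̄ = (0.56+0.25)/2 = 0.405, v̄ = (0.90+0.63)/2 = 0.765 → q = 2.6×0.405×0.765 = 0.8055 m³/s
Q = Σ q = 7.875 m³/s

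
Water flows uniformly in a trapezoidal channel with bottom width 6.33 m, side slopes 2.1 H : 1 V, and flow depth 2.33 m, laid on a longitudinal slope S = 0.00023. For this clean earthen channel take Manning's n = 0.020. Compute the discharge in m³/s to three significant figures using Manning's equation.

26.2 m³/s

A = (b + z·y)·y = (6.33 + 2.1×2.33)×2.33 = 26.15 m²
P = b + 2y√(1+z²) = 6.33 + 2×2.33×√(1+2.1²) = 17.17 m
R = A/P = 26.15/17.17 = 1.523 m
Q = (1/n)·A·R^(2/3)·S^(1/2) = (1/0.020) × 26.15 × 1.523^(2/3) × 0.00023^(1/2) = 26.25 m³/s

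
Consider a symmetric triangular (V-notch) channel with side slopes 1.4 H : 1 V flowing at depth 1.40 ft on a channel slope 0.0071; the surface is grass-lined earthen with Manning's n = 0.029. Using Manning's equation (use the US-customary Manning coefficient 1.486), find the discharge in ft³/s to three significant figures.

A = z·y² = 1.4×1.40² = 2.744 ft²
P = 2y√(1+z²) = 2×1.40×√(1+1.4²) = 4.817 ft
R = A/P = 2.744/4.817 = 0.5696 ft
Q = (1.486/n)·A·R^(2/3)·S^(1/2) = (1.486/0.029) × 2.744 × 0.5696^(2/3) × 0.0071^(1/2) = 8.141 ft³/s

8.14 ft³/s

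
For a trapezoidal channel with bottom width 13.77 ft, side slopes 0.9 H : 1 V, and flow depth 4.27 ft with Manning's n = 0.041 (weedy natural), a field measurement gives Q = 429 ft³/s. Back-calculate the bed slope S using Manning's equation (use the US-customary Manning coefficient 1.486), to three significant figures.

A = (b + z·y)·y = (13.77 + 0.9×4.27)×4.27 = 75.21 ft²
P = b + 2y√(1+z²) = 13.77 + 2×4.27×√(1+0.9²) = 25.26 ft
R = A/P = 75.21/25.26 = 2.977 ft
S = (Q·n / (1.486·A·R^(2/3)))² = (429×0.041 / (1.486×75.21×2.070))² = 0.005783

0.00578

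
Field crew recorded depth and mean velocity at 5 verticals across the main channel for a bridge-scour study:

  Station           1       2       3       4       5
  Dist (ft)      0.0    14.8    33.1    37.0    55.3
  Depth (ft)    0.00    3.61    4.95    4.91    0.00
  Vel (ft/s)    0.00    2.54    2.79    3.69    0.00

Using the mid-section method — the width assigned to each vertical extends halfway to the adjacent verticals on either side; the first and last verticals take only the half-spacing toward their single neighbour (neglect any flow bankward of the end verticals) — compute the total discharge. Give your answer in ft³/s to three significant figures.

506 ft³/s

w_2 = (33.1 − 0.0)/2 = 16.55 ft; q_2 = 2.54 × 3.61 × 16.55 = 151.8 ft³/s
w_3 = (37.0 − 14.8)/2 = 11.1 ft; q_3 = 2.79 × 4.95 × 11.1 = 153.3 ft³/s
w_4 = (55.3 − 33.1)/2 = 11.1 ft; q_4 = 3.69 × 4.91 × 11.1 = 201.1 ft³/s
Stations 1, 5 contribute zero (depth or velocity is 0).
Q = Σ qᵢ = 506.2 ft³/s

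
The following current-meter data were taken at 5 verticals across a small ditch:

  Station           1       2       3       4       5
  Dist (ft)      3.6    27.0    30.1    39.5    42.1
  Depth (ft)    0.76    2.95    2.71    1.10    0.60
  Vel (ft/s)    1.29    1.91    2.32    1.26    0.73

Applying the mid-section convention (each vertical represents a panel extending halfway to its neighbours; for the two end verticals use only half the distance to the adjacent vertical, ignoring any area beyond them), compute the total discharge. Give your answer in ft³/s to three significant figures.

134 ft³/s

w_1 = (27.0 − 3.6)/2 = 11.7 ft; q_1 = 1.29 × 0.76 × 11.7 = 11.47 ft³/s
w_2 = (30.1 − 3.6)/2 = 13.25 ft; q_2 = 1.91 × 2.95 × 13.25 = 74.66 ft³/s
w_3 = (39.5 − 27.0)/2 = 6.25 ft; q_3 = 2.32 × 2.71 × 6.25 = 39.30 ft³/s
w_4 = (42.1 − 30.1)/2 = 6 ft; q_4 = 1.26 × 1.10 × 6 = 8.316 ft³/s
w_5 = (42.1 − 39.5)/2 = 1.3 ft; q_5 = 0.73 × 0.60 × 1.3 = 0.5694 ft³/s
Q = Σ qᵢ = 134.3 ft³/s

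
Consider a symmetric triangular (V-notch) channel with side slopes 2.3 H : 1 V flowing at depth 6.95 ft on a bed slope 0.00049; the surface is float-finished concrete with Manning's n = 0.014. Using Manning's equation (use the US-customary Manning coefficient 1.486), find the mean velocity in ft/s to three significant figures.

A = z·y² = 2.3×6.95² = 111.1 ft²
P = 2y√(1+z²) = 2×6.95×√(1+2.3²) = 34.86 ft
R = A/P = 111.1/34.86 = 3.187 ft
Q = (1.486/n)·A·R^(2/3)·S^(1/2) = (1.486/0.014) × 111.1 × 3.187^(2/3) × 0.00049^(1/2) = 565.3 ft³/s
V = Q/A = 565.3/111.1 = 5.088 ft/s

5.09 ft/s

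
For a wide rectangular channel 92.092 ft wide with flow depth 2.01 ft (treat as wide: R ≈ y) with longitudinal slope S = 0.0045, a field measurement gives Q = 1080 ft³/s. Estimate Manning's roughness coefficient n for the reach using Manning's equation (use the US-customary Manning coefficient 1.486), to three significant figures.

0.0272

A = b·y = 92.092 × 2.01 = 185.1 ft²
Wide channel: R ≈ y = 2.01 ft
n = (1.486/Q)·A·R^(2/3)·S^(1/2) = (1.486/1080) × 185.1 × 1.593 × 0.06708 = 0.02721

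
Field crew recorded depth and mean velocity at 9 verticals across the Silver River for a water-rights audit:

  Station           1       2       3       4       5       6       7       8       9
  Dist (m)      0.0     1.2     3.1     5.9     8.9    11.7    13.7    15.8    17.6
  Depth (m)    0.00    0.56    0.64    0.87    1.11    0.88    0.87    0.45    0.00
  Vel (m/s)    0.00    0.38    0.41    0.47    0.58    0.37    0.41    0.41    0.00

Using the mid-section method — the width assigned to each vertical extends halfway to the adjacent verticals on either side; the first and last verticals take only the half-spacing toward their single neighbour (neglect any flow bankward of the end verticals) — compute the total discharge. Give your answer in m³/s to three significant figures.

w_2 = (3.1 − 0.0)/2 = 1.55 m; q_2 = 0.38 × 0.56 × 1.55 = 0.3298 m³/s
w_3 = (5.9 − 1.2)/2 = 2.35 m; q_3 = 0.41 × 0.64 × 2.35 = 0.6166 m³/s
w_4 = (8.9 − 3.1)/2 = 2.9 m; q_4 = 0.47 × 0.87 × 2.9 = 1.186 m³/s
w_5 = (11.7 − 5.9)/2 = 2.9 m; q_5 = 0.58 × 1.11 × 2.9 = 1.867 m³/s
w_6 = (13.7 − 8.9)/2 = 2.4 m; q_6 = 0.37 × 0.88 × 2.4 = 0.7814 m³/s
w_7 = (15.8 − 11.7)/2 = 2.05 m; q_7 = 0.41 × 0.87 × 2.05 = 0.7312 m³/s
w_8 = (17.6 − 13.7)/2 = 1.95 m; q_8 = 0.41 × 0.45 × 1.95 = 0.3598 m³/s
Stations 1, 9 contribute zero (depth or velocity is 0).
Q = Σ qᵢ = 5.872 m³/s

5.87 m³/s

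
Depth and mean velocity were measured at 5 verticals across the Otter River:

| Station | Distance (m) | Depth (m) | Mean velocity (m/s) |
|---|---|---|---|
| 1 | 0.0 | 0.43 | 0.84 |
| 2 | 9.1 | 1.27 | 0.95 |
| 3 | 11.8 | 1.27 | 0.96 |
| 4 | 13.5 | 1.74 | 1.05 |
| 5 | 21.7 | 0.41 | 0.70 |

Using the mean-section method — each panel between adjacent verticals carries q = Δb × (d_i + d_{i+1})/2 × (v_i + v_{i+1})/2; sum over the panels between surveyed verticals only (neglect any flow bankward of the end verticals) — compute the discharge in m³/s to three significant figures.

20.5 m³/s

Panel 1-2: Δb = 9.1 m, d̄ = (0.43+1.27)/2 = 0.85, v̄ = (0.84+0.95)/2 = 0.895 → q = 9.1×0.85×0.895 = 6.923 m³/s
Panel 2-3: Δb = 2.7 m, d̄ = (1.27+1.27)/2 = 1.27, v̄ = (0.95+0.96)/2 = 0.955 → q = 2.7×1.27×0.955 = 3.275 m³/s
Panel 3-4: Δb = 1.7 m, d̄ = (1.27+1.74)/2 = 1.505, v̄ = (0.96+1.05)/2 = 1.005 → q = 1.7×1.505×1.005 = 2.571 m³/s
Panel 4-5: Δb = 8.2 m, d̄ = (1.74+0.41)/2 = 1.075, v̄ = (1.05+0.70)/2 = 0.875 → q = 8.2×1.075×0.875 = 7.713 m³/s
Q = Σ q = 20.48 m³/s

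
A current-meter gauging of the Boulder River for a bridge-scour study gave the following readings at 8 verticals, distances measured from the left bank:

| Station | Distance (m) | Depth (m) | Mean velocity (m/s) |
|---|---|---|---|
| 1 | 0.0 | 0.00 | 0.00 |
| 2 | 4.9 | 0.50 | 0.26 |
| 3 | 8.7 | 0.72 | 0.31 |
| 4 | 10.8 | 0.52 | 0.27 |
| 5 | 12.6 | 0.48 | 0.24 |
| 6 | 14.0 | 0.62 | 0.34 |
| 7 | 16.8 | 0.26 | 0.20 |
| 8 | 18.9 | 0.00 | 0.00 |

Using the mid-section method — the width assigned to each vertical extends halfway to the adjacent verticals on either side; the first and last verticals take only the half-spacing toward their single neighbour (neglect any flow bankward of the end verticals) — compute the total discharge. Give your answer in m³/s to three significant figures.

2.25 m³/s

w_2 = (8.7 − 0.0)/2 = 4.35 m; q_2 = 0.26 × 0.50 × 4.35 = 0.5655 m³/s
w_3 = (10.8 − 4.9)/2 = 2.95 m; q_3 = 0.31 × 0.72 × 2.95 = 0.6584 m³/s
w_4 = (12.6 − 8.7)/2 = 1.95 m; q_4 = 0.27 × 0.52 × 1.95 = 0.2738 m³/s
w_5 = (14.0 − 10.8)/2 = 1.6 m; q_5 = 0.24 × 0.48 × 1.6 = 0.1843 m³/s
w_6 = (16.8 − 12.6)/2 = 2.1 m; q_6 = 0.34 × 0.62 × 2.1 = 0.4427 m³/s
w_7 = (18.9 − 14.0)/2 = 2.45 m; q_7 = 0.20 × 0.26 × 2.45 = 0.1274 m³/s
Stations 1, 8 contribute zero (depth or velocity is 0).
Q = Σ qᵢ = 2.252 m³/s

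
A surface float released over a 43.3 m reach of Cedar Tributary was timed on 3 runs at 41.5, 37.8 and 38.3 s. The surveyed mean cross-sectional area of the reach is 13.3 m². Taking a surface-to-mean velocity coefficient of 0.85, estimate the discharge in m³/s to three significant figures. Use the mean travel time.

12.5 m³/s

t̄ = (41.5 + 37.8 + 38.3) / 3 = 39.2 s
v_surface = L / t̄ = 43.3 / 39.2 = 1.105 m/s
v_mean = 0.85 × 1.105 = 0.9389 m/s
Q = A × v_mean = 13.3 × 0.9389 = 12.49 m³/s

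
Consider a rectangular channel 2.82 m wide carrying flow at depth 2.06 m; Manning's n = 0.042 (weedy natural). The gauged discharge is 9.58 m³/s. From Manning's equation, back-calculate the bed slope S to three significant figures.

0.00608

A = b·y = 2.82 × 2.06 = 5.809 m²
P = b + 2y = 2.82 + 2×2.06 = 6.940 m
R = A/P = 5.809/6.940 = 0.8371 m
S = (Q·n / (1·A·R^(2/3)))² = (9.58×0.042 / (1×5.809×0.8882))² = 0.006081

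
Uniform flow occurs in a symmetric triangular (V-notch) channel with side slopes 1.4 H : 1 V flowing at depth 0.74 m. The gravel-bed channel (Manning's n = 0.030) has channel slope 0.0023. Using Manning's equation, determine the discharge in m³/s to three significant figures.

A = z·y² = 1.4×0.74² = 0.7666 m²
P = 2y√(1+z²) = 2×0.74×√(1+1.4²) = 2.546 m
R = A/P = 0.7666/2.546 = 0.3011 m
Q = (1/n)·A·R^(2/3)·S^(1/2) = (1/0.030) × 0.7666 × 0.3011^(2/3) × 0.0023^(1/2) = 0.5505 m³/s

0.551 m³/s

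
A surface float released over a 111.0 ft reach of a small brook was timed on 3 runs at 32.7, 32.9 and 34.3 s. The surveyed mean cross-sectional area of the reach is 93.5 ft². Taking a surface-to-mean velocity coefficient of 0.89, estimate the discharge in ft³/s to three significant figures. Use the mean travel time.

t̄ = (32.7 + 32.9 + 34.3) / 3 = 33.3 s
v_surface = L / t̄ = 111.0 / 33.3 = 3.333 ft/s
v_mean = 0.89 × 3.333 = 2.967 ft/s
Q = A × v_mean = 93.5 × 2.967 = 277.4 ft³/s

277 ft³/s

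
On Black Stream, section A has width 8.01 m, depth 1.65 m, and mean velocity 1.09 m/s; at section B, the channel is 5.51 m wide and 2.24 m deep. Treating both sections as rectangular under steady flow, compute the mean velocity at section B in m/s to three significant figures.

Q = A₁V₁ = (8.01×1.65) × 1.09 = 14.41 m³/s
A₂ = 5.51 × 2.24 = 12.34 m²
V₂ = Q/A₂ = 14.41/12.34 = 1.167 m/s

1.17 m/s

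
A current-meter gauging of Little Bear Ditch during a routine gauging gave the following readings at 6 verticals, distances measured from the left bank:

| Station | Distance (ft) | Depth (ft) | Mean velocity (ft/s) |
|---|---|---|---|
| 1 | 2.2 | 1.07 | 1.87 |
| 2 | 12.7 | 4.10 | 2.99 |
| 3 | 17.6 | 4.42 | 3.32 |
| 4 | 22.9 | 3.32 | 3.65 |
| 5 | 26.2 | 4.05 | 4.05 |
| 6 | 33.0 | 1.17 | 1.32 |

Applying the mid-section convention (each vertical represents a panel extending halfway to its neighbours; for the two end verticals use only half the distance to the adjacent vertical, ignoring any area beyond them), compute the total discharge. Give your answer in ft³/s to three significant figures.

w_1 = (12.7 − 2.2)/2 = 5.25 ft; q_1 = 1.87 × 1.07 × 5.25 = 10.50 ft³/s
w_2 = (17.6 − 2.2)/2 = 7.7 ft; q_2 = 2.99 × 4.10 × 7.7 = 94.39 ft³/s
w_3 = (22.9 − 12.7)/2 = 5.1 ft; q_3 = 3.32 × 4.42 × 5.1 = 74.84 ft³/s
w_4 = (26.2 − 17.6)/2 = 4.3 ft; q_4 = 3.65 × 3.32 × 4.3 = 52.11 ft³/s
w_5 = (33.0 − 22.9)/2 = 5.05 ft; q_5 = 4.05 × 4.05 × 5.05 = 82.83 ft³/s
w_6 = (33.0 − 26.2)/2 = 3.4 ft; q_6 = 1.32 × 1.17 × 3.4 = 5.251 ft³/s
Q = Σ qᵢ = 319.9 ft³/s

320 ft³/s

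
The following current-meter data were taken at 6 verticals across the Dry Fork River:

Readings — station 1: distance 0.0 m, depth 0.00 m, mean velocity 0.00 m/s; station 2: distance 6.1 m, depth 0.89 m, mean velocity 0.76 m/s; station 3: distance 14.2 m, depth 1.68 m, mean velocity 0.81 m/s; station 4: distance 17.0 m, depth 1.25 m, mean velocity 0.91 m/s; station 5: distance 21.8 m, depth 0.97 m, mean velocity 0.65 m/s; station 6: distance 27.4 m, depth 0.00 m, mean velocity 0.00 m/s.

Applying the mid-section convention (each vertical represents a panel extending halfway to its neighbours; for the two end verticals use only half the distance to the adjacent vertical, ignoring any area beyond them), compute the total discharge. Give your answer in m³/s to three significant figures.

w_2 = (14.2 − 0.0)/2 = 7.1 m; q_2 = 0.76 × 0.89 × 7.1 = 4.802 m³/s
w_3 = (17.0 − 6.1)/2 = 5.45 m; q_3 = 0.81 × 1.68 × 5.45 = 7.416 m³/s
w_4 = (21.8 − 14.2)/2 = 3.8 m; q_4 = 0.91 × 1.25 × 3.8 = 4.323 m³/s
w_5 = (27.4 − 17.0)/2 = 5.2 m; q_5 = 0.65 × 0.97 × 5.2 = 3.279 m³/s
Stations 1, 6 contribute zero (depth or velocity is 0).
Q = Σ qᵢ = 19.82 m³/s

19.8 m³/s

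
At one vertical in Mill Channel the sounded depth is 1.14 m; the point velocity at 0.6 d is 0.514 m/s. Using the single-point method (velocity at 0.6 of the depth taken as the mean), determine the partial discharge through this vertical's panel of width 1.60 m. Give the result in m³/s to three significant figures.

0.938 m³/s

v̄ = v₀.₆ = 0.514 m/s
q = v̄ × d × w = 0.5140 × 1.14 × 1.60 = 0.9375 m³/s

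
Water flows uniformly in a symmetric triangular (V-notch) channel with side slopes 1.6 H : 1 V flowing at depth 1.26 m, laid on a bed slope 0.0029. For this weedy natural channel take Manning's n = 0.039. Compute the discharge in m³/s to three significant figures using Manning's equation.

2.31 m³/s

A = z·y² = 1.6×1.26² = 2.540 m²
P = 2y√(1+z²) = 2×1.26×√(1+1.6²) = 4.755 m
R = A/P = 2.540/4.755 = 0.5342 m
Q = (1/n)·A·R^(2/3)·S^(1/2) = (1/0.039) × 2.540 × 0.5342^(2/3) × 0.0029^(1/2) = 2.309 m³/s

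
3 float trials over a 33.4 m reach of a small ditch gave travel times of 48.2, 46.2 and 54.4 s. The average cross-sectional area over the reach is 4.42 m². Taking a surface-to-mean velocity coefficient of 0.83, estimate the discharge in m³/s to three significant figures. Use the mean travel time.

t̄ = (48.2 + 46.2 + 54.4) / 3 = 49.6 s
v_surface = L / t̄ = 33.4 / 49.6 = 0.6734 m/s
v_mean = 0.83 × 0.6734 = 0.5589 m/s
Q = A × v_mean = 4.42 × 0.5589 = 2.470 m³/s

2.47 m³/s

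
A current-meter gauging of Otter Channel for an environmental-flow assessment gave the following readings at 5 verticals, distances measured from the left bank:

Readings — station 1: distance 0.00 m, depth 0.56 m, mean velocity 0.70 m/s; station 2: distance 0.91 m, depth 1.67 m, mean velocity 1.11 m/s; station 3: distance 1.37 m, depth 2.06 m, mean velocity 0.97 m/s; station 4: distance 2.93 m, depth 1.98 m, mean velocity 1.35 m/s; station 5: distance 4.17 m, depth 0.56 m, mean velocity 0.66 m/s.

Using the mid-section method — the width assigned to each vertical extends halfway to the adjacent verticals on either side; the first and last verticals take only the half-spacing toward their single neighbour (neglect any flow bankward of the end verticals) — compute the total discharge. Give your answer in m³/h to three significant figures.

w_1 = (0.91 − 0.00)/2 = 0.455 m; q_1 = 0.70 × 0.56 × 0.455 = 0.1784 m³/s
w_2 = (1.37 − 0.00)/2 = 0.685 m; q_2 = 1.11 × 1.67 × 0.685 = 1.270 m³/s
w_3 = (2.93 − 0.91)/2 = 1.01 m; q_3 = 0.97 × 2.06 × 1.01 = 2.018 m³/s
w_4 = (4.17 − 1.37)/2 = 1.4 m; q_4 = 1.35 × 1.98 × 1.4 = 3.742 m³/s
w_5 = (4.17 − 2.93)/2 = 0.62 m; q_5 = 0.66 × 0.56 × 0.62 = 0.2292 m³/s
Q = Σ qᵢ = 7.438 m³/s
= 7.438 × 3600 = 26780 m³/h

26800 m³/h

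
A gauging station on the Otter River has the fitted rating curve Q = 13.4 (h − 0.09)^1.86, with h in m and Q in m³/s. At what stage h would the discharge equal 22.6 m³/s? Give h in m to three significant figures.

1.41 m

h − h₀ = (Q/C)^(1/b) = (22.6/13.4)^(1/1.86) = 1.324 m
h = 0.09 + 1.324 = 1.414 m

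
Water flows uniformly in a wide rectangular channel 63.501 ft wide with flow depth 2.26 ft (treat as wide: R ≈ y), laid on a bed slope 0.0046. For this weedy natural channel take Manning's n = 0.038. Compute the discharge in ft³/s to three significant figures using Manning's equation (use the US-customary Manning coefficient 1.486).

A = b·y = 63.501 × 2.26 = 143.5 ft²
Wide channel: R ≈ y = 2.26 ft
Q = (1.486/n)·A·R^(2/3)·S^(1/2) = (1.486/0.038) × 143.5 × 2.260^(2/3) × 0.0046^(1/2) = 655.5 ft³/s

656 ft³/s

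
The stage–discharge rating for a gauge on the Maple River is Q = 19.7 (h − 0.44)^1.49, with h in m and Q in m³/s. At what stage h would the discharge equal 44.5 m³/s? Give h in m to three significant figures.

2.17 m

h − h₀ = (Q/C)^(1/b) = (44.5/19.7)^(1/1.49) = 1.728 m
h = 0.44 + 1.728 = 2.168 m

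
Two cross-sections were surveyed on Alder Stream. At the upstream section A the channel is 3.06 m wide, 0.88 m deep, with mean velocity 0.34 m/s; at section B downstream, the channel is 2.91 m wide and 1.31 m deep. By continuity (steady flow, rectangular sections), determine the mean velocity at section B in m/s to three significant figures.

Q = A₁V₁ = (3.06×0.88) × 0.34 = 0.9156 m³/s
A₂ = 2.91 × 1.31 = 3.812 m²
V₂ = Q/A₂ = 0.9156/3.812 = 0.2402 m/s

0.240 m/s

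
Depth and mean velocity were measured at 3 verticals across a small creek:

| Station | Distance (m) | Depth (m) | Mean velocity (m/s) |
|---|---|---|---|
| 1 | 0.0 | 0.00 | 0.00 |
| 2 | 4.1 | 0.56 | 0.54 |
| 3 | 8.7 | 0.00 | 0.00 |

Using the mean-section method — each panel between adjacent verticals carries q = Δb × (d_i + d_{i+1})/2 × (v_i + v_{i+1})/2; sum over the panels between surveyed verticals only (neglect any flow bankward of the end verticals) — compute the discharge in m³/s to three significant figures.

Panel 1-2: Δb = 4.1 m, d̄ = (0.00+0.56)/2 = 0.28, v̄ = (0.00+0.54)/2 = 0.27 → q = 4.1×0.28×0.27 = 0.3100 m³/s
Panel 2-3: Δb = 4.6 m, d̄ = (0.56+0.00)/2 = 0.28, v̄ = (0.54+0.00)/2 = 0.27 → q = 4.6×0.28×0.27 = 0.3478 m³/s
Q = Σ q = 0.6577 m³/s

0.658 m³/s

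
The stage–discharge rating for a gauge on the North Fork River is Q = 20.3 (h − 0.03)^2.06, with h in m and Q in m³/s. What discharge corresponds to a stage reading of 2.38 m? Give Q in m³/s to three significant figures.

118 m³/s

Q = 20.3 × (2.38 − 0.03)^2.06 = 20.3 × 2.35^2.06 = 118.0 m³/s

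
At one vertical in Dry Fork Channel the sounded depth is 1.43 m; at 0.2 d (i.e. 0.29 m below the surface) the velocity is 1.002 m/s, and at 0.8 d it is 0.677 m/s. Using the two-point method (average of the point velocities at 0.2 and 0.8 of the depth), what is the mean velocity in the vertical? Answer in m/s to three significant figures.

0.840 m/s

v̄ = (1.002 + 0.677) / 2 = 0.8395 m/s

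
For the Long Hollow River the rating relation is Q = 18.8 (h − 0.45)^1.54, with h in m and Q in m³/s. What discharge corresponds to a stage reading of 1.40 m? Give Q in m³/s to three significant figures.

Q = 18.8 × (1.40 − 0.45)^1.54 = 18.8 × 0.95^1.54 = 17.37 m³/s

17.4 m³/s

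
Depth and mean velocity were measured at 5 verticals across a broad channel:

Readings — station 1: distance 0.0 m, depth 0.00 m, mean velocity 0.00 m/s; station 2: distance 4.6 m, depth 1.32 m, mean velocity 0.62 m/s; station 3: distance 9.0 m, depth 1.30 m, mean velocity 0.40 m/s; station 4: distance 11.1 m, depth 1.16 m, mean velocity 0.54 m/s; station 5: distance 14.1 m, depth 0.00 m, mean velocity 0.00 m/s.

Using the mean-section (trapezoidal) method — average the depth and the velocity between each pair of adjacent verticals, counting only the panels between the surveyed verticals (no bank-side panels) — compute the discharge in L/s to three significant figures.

5560 L/s

Panel 1-2: Δb = 4.6 m, d̄ = (0.00+1.32)/2 = 0.66, v̄ = (0.00+0.62)/2 = 0.31 → q = 4.6×0.66×0.31 = 0.9412 m³/s
Panel 2-3: Δb = 4.4 m, d̄ = (1.32+1.30)/2 = 1.31, v̄ = (0.62+0.40)/2 = 0.51 → q = 4.4×1.31×0.51 = 2.940 m³/s
Panel 3-4: Δb = 2.1 m, d̄ = (1.30+1.16)/2 = 1.23, v̄ = (0.40+0.54)/2 = 0.47 → q = 2.1×1.23×0.47 = 1.214 m³/s
Panel 4-5: Δb = 3 m, d̄ = (1.16+0.00)/2 = 0.58, v̄ = (0.54+0.00)/2 = 0.27 → q = 3×0.58×0.27 = 0.4698 m³/s
Q = Σ q = 5.565 m³/s
= 5.565 × 1000 = 5565 L/s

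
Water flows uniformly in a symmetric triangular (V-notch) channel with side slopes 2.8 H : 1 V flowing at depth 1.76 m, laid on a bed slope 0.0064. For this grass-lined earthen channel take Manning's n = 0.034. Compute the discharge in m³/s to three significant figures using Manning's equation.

18.0 m³/s

A = z·y² = 2.8×1.76² = 8.673 m²
P = 2y√(1+z²) = 2×1.76×√(1+2.8²) = 10.47 m
R = A/P = 8.673/10.47 = 0.8287 m
Q = (1/n)·A·R^(2/3)·S^(1/2) = (1/0.034) × 8.673 × 0.8287^(2/3) × 0.0064^(1/2) = 18.01 m³/s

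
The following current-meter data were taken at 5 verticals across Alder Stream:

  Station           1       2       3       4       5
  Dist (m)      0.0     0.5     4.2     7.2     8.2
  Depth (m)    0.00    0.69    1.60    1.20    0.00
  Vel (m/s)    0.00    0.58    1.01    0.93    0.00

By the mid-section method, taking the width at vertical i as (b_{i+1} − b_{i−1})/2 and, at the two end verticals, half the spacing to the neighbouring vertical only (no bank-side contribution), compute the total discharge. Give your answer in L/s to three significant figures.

8490 L/s

w_2 = (4.2 − 0.0)/2 = 2.1 m; q_2 = 0.58 × 0.69 × 2.1 = 0.8404 m³/s
w_3 = (7.2 − 0.5)/2 = 3.35 m; q_3 = 1.01 × 1.60 × 3.35 = 5.414 m³/s
w_4 = (8.2 − 4.2)/2 = 2 m; q_4 = 0.93 × 1.20 × 2 = 2.232 m³/s
Stations 1, 5 contribute zero (depth or velocity is 0).
Q = Σ qᵢ = 8.486 m³/s
= 8.486 × 1000 = 8486 L/s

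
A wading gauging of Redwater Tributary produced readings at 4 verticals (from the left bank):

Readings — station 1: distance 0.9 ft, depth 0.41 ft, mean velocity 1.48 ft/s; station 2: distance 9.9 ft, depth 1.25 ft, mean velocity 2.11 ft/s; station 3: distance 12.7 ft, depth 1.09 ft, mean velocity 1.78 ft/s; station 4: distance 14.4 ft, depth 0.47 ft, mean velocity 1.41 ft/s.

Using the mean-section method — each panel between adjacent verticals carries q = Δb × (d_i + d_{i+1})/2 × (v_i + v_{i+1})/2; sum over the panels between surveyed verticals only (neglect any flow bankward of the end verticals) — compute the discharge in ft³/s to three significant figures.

21.9 ft³/s

Panel 1-2: Δb = 9 ft, d̄ = (0.41+1.25)/2 = 0.83, v̄ = (1.48+2.11)/2 = 1.795 → q = 9×0.83×1.795 = 13.41 ft³/s
Panel 2-3: Δb = 2.8 ft, d̄ = (1.25+1.09)/2 = 1.17, v̄ = (2.11+1.78)/2 = 1.945 → q = 2.8×1.17×1.945 = 6.372 ft³/s
Panel 3-4: Δb = 1.7 ft, d̄ = (1.09+0.47)/2 = 0.78, v̄ = (1.78+1.41)/2 = 1.595 → q = 1.7×0.78×1.595 = 2.115 ft³/s
Q = Σ q = 21.90 ft³/s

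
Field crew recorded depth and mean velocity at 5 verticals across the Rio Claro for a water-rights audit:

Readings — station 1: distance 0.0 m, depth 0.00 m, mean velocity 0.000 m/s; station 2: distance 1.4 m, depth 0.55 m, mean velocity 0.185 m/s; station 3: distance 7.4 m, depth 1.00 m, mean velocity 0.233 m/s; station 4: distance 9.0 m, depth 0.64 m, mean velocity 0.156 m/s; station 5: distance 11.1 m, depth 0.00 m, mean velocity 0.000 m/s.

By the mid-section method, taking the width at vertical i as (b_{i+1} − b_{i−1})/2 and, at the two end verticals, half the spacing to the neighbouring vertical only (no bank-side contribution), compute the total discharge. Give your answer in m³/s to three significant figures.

w_2 = (7.4 − 0.0)/2 = 3.7 m; q_2 = 0.185 × 0.55 × 3.7 = 0.3765 m³/s
w_3 = (9.0 − 1.4)/2 = 3.8 m; q_3 = 0.233 × 1.00 × 3.8 = 0.8854 m³/s
w_4 = (11.1 − 7.4)/2 = 1.85 m; q_4 = 0.156 × 0.64 × 1.85 = 0.1847 m³/s
Stations 1, 5 contribute zero (depth or velocity is 0).
Q = Σ qᵢ = 1.447 m³/s

1.45 m³/s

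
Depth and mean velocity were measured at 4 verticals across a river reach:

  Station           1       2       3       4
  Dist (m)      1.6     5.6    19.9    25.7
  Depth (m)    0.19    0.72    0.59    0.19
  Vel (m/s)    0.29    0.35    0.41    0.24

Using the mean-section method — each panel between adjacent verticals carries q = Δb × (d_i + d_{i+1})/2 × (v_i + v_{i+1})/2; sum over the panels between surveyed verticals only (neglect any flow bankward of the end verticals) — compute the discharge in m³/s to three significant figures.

Panel 1-2: Δb = 4 m, d̄ = (0.19+0.72)/2 = 0.455, v̄ = (0.29+0.35)/2 = 0.32 → q = 4×0.455×0.32 = 0.5824 m³/s
Panel 2-3: Δb = 14.3 m, d̄ = (0.72+0.59)/2 = 0.655, v̄ = (0.35+0.41)/2 = 0.38 → q = 14.3×0.655×0.38 = 3.559 m³/s
Panel 3-4: Δb = 5.8 m, d̄ = (0.59+0.19)/2 = 0.39, v̄ = (0.41+0.24)/2 = 0.325 → q = 5.8×0.39×0.325 = 0.7352 m³/s
Q = Σ q = 4.877 m³/s

4.88 m³/s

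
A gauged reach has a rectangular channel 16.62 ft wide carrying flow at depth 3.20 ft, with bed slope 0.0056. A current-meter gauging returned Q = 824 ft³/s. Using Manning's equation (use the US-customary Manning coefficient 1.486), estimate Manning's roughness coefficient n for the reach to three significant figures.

0.0125

A = b·y = 16.62 × 3.20 = 53.18 ft²
P = b + 2y = 16.62 + 2×3.20 = 23.02 ft
R = A/P = 53.18/23.02 = 2.310 ft
n = (1.486/Q)·A·R^(2/3)·S^(1/2) = (1.486/824) × 53.18 × 1.748 × 0.07483 = 0.01254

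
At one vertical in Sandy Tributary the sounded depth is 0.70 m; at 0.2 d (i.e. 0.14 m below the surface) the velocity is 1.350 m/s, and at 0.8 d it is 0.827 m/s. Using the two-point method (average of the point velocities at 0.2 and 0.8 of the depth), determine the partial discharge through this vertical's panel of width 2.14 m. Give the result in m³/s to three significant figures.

v̄ = (1.350 + 0.827) / 2 = 1.089 m/s
q = v̄ × d × w = 1.089 × 0.70 × 2.14 = 1.631 m³/s

1.63 m³/s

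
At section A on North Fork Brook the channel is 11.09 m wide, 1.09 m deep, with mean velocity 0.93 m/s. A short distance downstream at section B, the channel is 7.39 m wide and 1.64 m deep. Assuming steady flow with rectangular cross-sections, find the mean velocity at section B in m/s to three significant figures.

Q = A₁V₁ = (11.09×1.09) × 0.93 = 11.24 m³/s
A₂ = 7.39 × 1.64 = 12.12 m²
V₂ = Q/A₂ = 11.24/12.12 = 0.9276 m/s

0.928 m/s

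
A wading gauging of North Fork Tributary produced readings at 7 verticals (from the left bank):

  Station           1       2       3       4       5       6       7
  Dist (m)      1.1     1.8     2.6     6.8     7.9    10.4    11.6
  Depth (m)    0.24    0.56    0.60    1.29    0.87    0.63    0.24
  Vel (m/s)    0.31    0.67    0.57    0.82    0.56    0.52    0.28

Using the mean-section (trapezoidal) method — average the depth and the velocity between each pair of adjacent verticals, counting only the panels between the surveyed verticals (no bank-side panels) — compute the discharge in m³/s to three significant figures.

Panel 1-2: Δb = 0.7 m, d̄ = (0.24+0.56)/2 = 0.4, v̄ = (0.31+0.67)/2 = 0.49 → q = 0.7×0.4×0.49 = 0.1372 m³/s
Panel 2-3: Δb = 0.8 m, d̄ = (0.56+0.60)/2 = 0.58, v̄ = (0.67+0.57)/2 = 0.62 → q = 0.8×0.58×0.62 = 0.2877 m³/s
Panel 3-4: Δb = 4.2 m, d̄ = (0.60+1.29)/2 = 0.945, v̄ = (0.57+0.82)/2 = 0.695 → q = 4.2×0.945×0.695 = 2.758 m³/s
Panel 4-5: Δb = 1.1 m, d̄ = (1.29+0.87)/2 = 1.08, v̄ = (0.82+0.56)/2 = 0.69 → q = 1.1×1.08×0.69 = 0.8197 m³/s
Panel 5-6: Δb = 2.5 m, d̄ = (0.87+0.63)/2 = 0.75, v̄ = (0.56+0.52)/2 = 0.54 → q = 2.5×0.75×0.54 = 1.013 m³/s
Panel 6-7: Δb = 1.2 m, d̄ = (0.63+0.24)/2 = 0.435, v̄ = (0.52+0.28)/2 = 0.4 → q = 1.2×0.435×0.4 = 0.2088 m³/s
Q = Σ q = 5.224 m³/s

5.22 m³/s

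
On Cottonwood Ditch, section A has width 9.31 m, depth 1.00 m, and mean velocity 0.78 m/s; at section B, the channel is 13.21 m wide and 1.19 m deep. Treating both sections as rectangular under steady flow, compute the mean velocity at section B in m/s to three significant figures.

0.462 m/s

Q = A₁V₁ = (9.31×1.00) × 0.78 = 7.262 m³/s
A₂ = 13.21 × 1.19 = 15.72 m²
V₂ = Q/A₂ = 7.262/15.72 = 0.4619 m/s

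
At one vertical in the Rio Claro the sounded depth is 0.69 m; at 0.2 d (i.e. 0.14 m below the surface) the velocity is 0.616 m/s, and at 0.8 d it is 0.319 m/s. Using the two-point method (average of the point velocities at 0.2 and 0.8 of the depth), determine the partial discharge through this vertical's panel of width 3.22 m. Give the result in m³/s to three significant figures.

1.04 m³/s

v̄ = (0.616 + 0.319) / 2 = 0.4675 m/s
q = v̄ × d × w = 0.4675 × 0.69 × 3.22 = 1.039 m³/s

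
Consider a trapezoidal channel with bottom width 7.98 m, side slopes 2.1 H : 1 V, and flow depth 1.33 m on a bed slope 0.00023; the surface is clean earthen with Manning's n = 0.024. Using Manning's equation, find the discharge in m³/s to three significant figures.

9.12 m³/s

A = (b + z·y)·y = (7.98 + 2.1×1.33)×1.33 = 14.33 m²
P = b + 2y√(1+z²) = 7.98 + 2×1.33×√(1+2.1²) = 14.17 m
R = A/P = 14.33/14.17 = 1.011 m
Q = (1/n)·A·R^(2/3)·S^(1/2) = (1/0.024) × 14.33 × 1.011^(2/3) × 0.00023^(1/2) = 9.123 m³/s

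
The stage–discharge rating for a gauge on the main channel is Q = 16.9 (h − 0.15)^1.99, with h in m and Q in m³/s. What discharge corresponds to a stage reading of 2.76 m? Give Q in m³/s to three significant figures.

114 m³/s

Q = 16.9 × (2.76 − 0.15)^1.99 = 16.9 × 2.61^1.99 = 114.0 m³/s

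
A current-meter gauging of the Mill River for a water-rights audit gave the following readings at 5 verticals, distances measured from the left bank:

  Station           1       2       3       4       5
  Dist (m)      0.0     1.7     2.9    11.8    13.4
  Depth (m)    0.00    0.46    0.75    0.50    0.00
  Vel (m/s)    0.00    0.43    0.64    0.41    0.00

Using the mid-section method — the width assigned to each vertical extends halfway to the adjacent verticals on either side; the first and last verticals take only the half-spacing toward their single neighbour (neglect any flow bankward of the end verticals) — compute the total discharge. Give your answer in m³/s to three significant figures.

w_2 = (2.9 − 0.0)/2 = 1.45 m; q_2 = 0.43 × 0.46 × 1.45 = 0.2868 m³/s
w_3 = (11.8 − 1.7)/2 = 5.05 m; q_3 = 0.64 × 0.75 × 5.05 = 2.424 m³/s
w_4 = (13.4 − 2.9)/2 = 5.25 m; q_4 = 0.41 × 0.50 × 5.25 = 1.076 m³/s
Stations 1, 5 contribute zero (depth or velocity is 0).
Q = Σ qᵢ = 3.787 m³/s

3.79 m³/s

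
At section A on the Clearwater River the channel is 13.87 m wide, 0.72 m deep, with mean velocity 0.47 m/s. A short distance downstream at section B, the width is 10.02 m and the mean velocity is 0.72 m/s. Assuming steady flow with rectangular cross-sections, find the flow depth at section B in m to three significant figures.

Q = A₁V₁ = (13.87×0.72) × 0.47 = 4.694 m³/s
d₂ = Q/(b₂ V₂) = 4.694/(10.02×0.72) = 0.6506 m

0.651 m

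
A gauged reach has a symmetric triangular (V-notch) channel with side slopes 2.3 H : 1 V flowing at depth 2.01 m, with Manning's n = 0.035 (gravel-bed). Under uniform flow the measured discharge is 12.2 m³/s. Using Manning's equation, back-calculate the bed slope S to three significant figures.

0.00235

A = z·y² = 2.3×2.01² = 9.292 m²
P = 2y√(1+z²) = 2×2.01×√(1+2.3²) = 10.08 m
R = A/P = 9.292/10.08 = 0.9217 m
S = (Q·n / (1·A·R^(2/3)))² = (12.2×0.035 / (1×9.292×0.9471))² = 0.002354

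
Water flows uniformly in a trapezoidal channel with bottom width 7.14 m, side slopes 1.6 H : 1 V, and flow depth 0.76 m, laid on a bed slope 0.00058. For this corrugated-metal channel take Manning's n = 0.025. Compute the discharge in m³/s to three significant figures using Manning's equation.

A = (b + z·y)·y = (7.14 + 1.6×0.76)×0.76 = 6.351 m²
P = b + 2y√(1+z²) = 7.14 + 2×0.76×√(1+1.6²) = 10.01 m
R = A/P = 6.351/10.01 = 0.6346 m
Q = (1/n)·A·R^(2/3)·S^(1/2) = (1/0.025) × 6.351 × 0.6346^(2/3) × 0.00058^(1/2) = 4.517 m³/s

4.52 m³/s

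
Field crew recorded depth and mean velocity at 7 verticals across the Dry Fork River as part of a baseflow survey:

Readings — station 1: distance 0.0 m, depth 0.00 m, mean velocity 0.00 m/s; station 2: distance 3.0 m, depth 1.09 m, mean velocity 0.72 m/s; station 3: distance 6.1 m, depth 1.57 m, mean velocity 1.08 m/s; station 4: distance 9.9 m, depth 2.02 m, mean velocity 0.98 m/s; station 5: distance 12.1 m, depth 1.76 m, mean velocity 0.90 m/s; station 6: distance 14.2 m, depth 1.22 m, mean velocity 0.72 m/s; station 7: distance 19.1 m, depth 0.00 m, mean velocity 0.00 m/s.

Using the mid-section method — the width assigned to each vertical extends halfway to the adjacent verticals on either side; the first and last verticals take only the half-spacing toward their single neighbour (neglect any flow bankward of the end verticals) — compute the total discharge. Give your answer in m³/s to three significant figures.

20.7 m³/s

w_2 = (6.1 − 0.0)/2 = 3.05 m; q_2 = 0.72 × 1.09 × 3.05 = 2.394 m³/s
w_3 = (9.9 − 3.0)/2 = 3.45 m; q_3 = 1.08 × 1.57 × 3.45 = 5.850 m³/s
w_4 = (12.1 − 6.1)/2 = 3 m; q_4 = 0.98 × 2.02 × 3 = 5.939 m³/s
w_5 = (14.2 − 9.9)/2 = 2.15 m; q_5 = 0.90 × 1.76 × 2.15 = 3.406 m³/s
w_6 = (19.1 − 12.1)/2 = 3.5 m; q_6 = 0.72 × 1.22 × 3.5 = 3.074 m³/s
Stations 1, 7 contribute zero (depth or velocity is 0).
Q = Σ qᵢ = 20.66 m³/s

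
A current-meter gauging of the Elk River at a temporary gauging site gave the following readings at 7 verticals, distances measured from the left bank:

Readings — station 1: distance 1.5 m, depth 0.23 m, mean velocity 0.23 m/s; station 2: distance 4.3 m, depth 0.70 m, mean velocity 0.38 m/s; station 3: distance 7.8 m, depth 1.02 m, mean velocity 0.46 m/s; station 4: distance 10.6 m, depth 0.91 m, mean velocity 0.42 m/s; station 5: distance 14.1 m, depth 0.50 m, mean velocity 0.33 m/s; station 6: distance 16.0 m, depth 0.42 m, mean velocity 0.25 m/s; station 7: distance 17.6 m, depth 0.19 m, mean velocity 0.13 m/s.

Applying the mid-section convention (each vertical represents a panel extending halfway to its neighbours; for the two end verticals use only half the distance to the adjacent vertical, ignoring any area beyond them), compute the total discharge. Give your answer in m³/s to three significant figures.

w_1 = (4.3 − 1.5)/2 = 1.4 m; q_1 = 0.23 × 0.23 × 1.4 = 0.07406 m³/s
w_2 = (7.8 − 1.5)/2 = 3.15 m; q_2 = 0.38 × 0.70 × 3.15 = 0.8379 m³/s
w_3 = (10.6 − 4.3)/2 = 3.15 m; q_3 = 0.46 × 1.02 × 3.15 = 1.478 m³/s
w_4 = (14.1 − 7.8)/2 = 3.15 m; q_4 = 0.42 × 0.91 × 3.15 = 1.204 m³/s
w_5 = (16.0 − 10.6)/2 = 2.7 m; q_5 = 0.33 × 0.50 × 2.7 = 0.4455 m³/s
w_6 = (17.6 − 14.1)/2 = 1.75 m; q_6 = 0.25 × 0.42 × 1.75 = 0.1838 m³/s
w_7 = (17.6 − 16.0)/2 = 0.8 m; q_7 = 0.13 × 0.19 × 0.8 = 0.01976 m³/s
Q = Σ qᵢ = 4.243 m³/s

4.24 m³/s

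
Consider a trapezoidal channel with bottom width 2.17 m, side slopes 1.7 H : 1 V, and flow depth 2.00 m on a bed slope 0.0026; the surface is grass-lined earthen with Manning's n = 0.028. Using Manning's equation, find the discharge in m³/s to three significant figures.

A = (b + z·y)·y = (2.17 + 1.7×2.00)×2.00 = 11.14 m²
P = b + 2y√(1+z²) = 2.17 + 2×2.00×√(1+1.7²) = 10.06 m
R = A/P = 11.14/10.06 = 1.107 m
Q = (1/n)·A·R^(2/3)·S^(1/2) = (1/0.028) × 11.14 × 1.107^(2/3) × 0.0026^(1/2) = 21.72 m³/s

21.7 m³/s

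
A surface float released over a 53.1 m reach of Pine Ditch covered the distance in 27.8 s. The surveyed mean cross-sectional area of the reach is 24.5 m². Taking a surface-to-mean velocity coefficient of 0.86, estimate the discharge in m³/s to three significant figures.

40.2 m³/s

v_surface = L / t̄ = 53.1 / 27.8 = 1.910 m/s
v_mean = 0.86 × 1.910 = 1.643 m/s
Q = A × v_mean = 24.5 × 1.643 = 40.25 m³/s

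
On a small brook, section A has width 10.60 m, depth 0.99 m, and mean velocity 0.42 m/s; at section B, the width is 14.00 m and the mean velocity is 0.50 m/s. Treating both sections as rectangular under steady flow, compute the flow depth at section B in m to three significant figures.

0.630 m

Q = A₁V₁ = (10.60×0.99) × 0.42 = 4.407 m³/s
d₂ = Q/(b₂ V₂) = 4.407/(14.00×0.50) = 0.6296 m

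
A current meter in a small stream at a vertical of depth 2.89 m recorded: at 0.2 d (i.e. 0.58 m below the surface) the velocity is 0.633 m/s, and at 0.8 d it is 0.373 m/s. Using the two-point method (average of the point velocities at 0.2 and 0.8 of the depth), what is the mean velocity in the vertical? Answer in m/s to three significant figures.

v̄ = (0.633 + 0.373) / 2 = 0.5030 m/s

0.503 m/s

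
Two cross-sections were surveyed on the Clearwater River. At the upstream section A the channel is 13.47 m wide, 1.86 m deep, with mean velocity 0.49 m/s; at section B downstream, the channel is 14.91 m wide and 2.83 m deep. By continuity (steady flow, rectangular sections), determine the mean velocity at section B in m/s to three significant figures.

0.291 m/s

Q = A₁V₁ = (13.47×1.86) × 0.49 = 12.28 m³/s
A₂ = 14.91 × 2.83 = 42.20 m²
V₂ = Q/A₂ = 12.28/42.20 = 0.2909 m/s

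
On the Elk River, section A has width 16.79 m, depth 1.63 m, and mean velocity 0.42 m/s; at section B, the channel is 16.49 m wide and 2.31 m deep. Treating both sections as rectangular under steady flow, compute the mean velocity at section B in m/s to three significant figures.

Q = A₁V₁ = (16.79×1.63) × 0.42 = 11.49 m³/s
A₂ = 16.49 × 2.31 = 38.09 m²
V₂ = Q/A₂ = 11.49/38.09 = 0.3018 m/s

0.302 m/s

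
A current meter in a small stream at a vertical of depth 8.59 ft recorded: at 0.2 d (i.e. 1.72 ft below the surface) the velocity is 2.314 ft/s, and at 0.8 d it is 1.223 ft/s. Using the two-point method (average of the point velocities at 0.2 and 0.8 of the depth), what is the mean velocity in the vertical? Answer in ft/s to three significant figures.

v̄ = (2.314 + 1.223) / 2 = 1.769 ft/s

1.77 ft/s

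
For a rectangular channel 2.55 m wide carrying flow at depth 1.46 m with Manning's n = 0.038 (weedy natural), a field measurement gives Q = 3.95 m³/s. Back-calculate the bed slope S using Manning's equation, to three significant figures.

0.00271

A = b·y = 2.55 × 1.46 = 3.723 m²
P = b + 2y = 2.55 + 2×1.46 = 5.470 m
R = A/P = 3.723/5.470 = 0.6806 m
S = (Q·n / (1·A·R^(2/3)))² = (3.95×0.038 / (1×3.723×0.7738))² = 0.002715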